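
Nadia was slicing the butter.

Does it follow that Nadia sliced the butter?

no

'was slicing' is progressive; for an accomplishment like 'slice the butter', it doesn't entail completion.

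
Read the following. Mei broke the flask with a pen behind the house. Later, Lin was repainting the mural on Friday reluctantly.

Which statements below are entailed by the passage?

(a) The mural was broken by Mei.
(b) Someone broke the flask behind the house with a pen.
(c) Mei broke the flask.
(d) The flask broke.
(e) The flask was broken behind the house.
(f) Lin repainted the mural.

(b), (c), (d), (e)

(a) Not entailed — Mei broke the flask, not the mural; the mural belongs to the repainting event.
(b) Entailed — this follows by dropping conjuncts from the breaking event's description.
(c) Entailed — the original entails any weakening of itself; this just drops 'behind the house', 'with a pen'.
(d) Entailed — 'Mei broke the flask' is causative; it entails the inchoative 'the flask broke'.
(e) Entailed — the original entails any weakening of itself; this just drops 'with a pen' and generalizes the agent.
(f) Not entailed — 'was repainting' is progressive on an accomplishment; it does not entail the completed 'repainted'.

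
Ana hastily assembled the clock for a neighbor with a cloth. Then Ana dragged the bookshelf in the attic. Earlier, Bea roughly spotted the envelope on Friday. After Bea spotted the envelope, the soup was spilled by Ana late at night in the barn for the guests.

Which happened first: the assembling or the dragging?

the assembling

The connectives place the assembling before the dragging.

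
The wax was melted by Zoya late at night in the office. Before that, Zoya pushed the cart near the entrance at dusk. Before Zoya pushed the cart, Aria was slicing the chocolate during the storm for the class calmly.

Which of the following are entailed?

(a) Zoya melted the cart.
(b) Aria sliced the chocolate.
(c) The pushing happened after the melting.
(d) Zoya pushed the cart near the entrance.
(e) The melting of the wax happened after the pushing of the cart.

(d), (e)

(a) Not entailed — Zoya melted the wax, not the cart; the cart belongs to the pushing event.
(b) Not entailed — 'was slicing' is progressive on an accomplishment; it does not entail the completed 'sliced'.
(c) Not entailed — the narrative places the pushing before the melting, not after.
(d) Entailed — every conjunct here is already in the original pushing event.
(e) Entailed — the narrative places the pushing before the melting.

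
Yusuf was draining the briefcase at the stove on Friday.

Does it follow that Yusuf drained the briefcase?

'was draining' is progressive; for an accomplishment like 'drain the briefcase', it doesn't entail completion.

no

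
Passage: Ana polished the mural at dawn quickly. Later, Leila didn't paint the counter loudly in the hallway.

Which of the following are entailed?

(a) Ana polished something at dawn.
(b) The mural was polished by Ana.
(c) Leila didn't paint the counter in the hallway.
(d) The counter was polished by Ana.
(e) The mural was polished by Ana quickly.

(a), (b), (e)

(a) Entailed — this follows by dropping conjuncts from the polishing event's description.
(b) Entailed — the original entails any weakening of itself; this just drops 'quickly', 'at dawn'.
(c) Not entailed — dropping 'loudly' under negation is not valid — the original leaves open that Leila painted the counter some other way.
(d) Not entailed — Ana polished the mural, not the counter; the counter belongs to the painting event.
(e) Entailed — every conjunct here is already in the original polishing event.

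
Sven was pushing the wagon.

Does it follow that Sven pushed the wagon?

'push' is atelic; if Sven was pushing the wagon, then Sven pushed the wagon (for some time).

yes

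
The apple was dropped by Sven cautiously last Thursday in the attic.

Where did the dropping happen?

'in the attic' marks the location of the dropping event.

in the attic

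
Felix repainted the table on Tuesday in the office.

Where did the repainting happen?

'in the office' marks the location of the repainting event.

in the office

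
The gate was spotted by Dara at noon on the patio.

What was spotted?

'the gate' marks the patient of the spotting event.

the gate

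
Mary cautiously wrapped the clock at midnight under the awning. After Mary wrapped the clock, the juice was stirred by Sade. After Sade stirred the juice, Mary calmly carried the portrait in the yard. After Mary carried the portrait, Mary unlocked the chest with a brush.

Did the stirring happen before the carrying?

The narrative orders the stirring before the carrying.

yes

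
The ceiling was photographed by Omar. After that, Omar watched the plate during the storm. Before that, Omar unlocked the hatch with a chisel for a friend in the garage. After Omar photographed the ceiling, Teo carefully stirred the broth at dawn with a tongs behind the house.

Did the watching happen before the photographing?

no

The narrative orders the photographing before the watching.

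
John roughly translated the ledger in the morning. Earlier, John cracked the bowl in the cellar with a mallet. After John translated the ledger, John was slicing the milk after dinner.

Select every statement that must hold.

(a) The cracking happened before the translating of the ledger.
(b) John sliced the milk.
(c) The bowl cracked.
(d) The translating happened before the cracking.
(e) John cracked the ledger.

(a) Entailed — the narrative places the cracking before the translating.
(b) Not entailed — 'was slicing' is progressive on an accomplishment; it does not entail the completed 'sliced'.
(c) Entailed — 'John cracked the bowl' is causative; it entails the inchoative 'the bowl cracked'.
(d) Not entailed — the narrative places the cracking before the translating, not after.
(e) Not entailed — John cracked the bowl, not the ledger; the ledger belongs to the translating event.

(a), (c)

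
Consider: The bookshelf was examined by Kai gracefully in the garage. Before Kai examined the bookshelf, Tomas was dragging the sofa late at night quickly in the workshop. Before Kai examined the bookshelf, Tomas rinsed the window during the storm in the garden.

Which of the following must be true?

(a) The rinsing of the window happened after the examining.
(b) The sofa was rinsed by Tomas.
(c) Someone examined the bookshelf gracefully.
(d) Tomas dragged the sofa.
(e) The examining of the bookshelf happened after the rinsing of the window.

(c), (d), (e)

(a) Not entailed — the narrative places the rinsing before the examining, not after.
(b) Not entailed — Tomas rinsed the window, not the sofa; the sofa belongs to the dragging event.
(c) Entailed — this follows by dropping conjuncts from the examining event's description.
(d) Entailed — 'drag' is an activity; 'was dragging' entails that some dragging happened, so 'dragged' holds.
(e) Entailed — the narrative places the rinsing before the examining.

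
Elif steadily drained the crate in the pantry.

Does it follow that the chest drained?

Nothing is said about any chest; only the crate is affected.

no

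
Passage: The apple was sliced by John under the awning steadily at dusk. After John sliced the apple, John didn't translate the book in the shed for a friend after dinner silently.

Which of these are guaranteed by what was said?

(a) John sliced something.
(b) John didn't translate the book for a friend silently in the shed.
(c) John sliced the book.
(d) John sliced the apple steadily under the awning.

(a), (d)

(a) Entailed — this follows by dropping conjuncts from the slicing event's description.
(b) Not entailed — dropping 'after dinner' under negation is not valid — the original leaves open that John translated the book some other way.
(c) Not entailed — John sliced the apple, not the book; the book belongs to the translating event.
(d) Entailed — the original entails any weakening of itself; this just drops 'at dusk'.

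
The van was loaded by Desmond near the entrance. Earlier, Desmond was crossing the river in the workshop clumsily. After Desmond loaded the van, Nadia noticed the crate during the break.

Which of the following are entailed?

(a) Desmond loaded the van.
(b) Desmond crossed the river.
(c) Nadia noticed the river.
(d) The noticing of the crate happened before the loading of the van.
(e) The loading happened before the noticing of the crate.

(a), (e)

(a) Entailed — dropping 'near the entrance' leaves a sub-description the original still satisfies.
(b) Not entailed — 'was crossing' is progressive on an accomplishment; it does not entail the completed 'crossed'.
(c) Not entailed — Nadia noticed the crate, not the river; the river belongs to the crossing event.
(d) Not entailed — the narrative places the loading before the noticing, not after.
(e) Entailed — the narrative places the loading before the noticing.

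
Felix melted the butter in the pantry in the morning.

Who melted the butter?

'Felix' marks the agent of the melting event.

Felix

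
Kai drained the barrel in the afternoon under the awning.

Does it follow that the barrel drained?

yes

'Kai drained the barrel' is the causative; it entails the inchoative 'the barrel drained'.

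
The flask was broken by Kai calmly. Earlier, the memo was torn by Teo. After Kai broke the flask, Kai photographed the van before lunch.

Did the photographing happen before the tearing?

no

The narrative orders the tearing before the photographing.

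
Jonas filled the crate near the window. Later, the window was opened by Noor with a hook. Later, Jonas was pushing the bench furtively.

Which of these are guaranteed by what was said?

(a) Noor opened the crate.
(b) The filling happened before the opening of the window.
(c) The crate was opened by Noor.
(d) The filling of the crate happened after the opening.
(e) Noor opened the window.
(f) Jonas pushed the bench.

(b), (e), (f)

(a) Not entailed — Noor opened the window, not the crate; the crate belongs to the filling event.
(b) Entailed — the narrative places the filling before the opening.
(c) Not entailed — Noor opened the window, not the crate; the crate belongs to the filling event.
(d) Not entailed — the narrative places the filling before the opening, not after.
(e) Entailed — the original entails any weakening of itself; this just drops 'with a hook'.
(f) Entailed — 'push' is an activity; 'was pushing' entails that some pushing happened, so 'pushed' holds.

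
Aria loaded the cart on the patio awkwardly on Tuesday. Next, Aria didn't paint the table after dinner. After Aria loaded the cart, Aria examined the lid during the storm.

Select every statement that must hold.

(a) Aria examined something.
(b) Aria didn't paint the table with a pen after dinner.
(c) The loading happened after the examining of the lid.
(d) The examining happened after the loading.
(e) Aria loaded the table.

(a) Entailed — every conjunct here is already in the original examining event.
(b) Entailed — under negation, adding a further restriction is entailed: if no such painting event occurred, none occurred with a pen either.
(c) Not entailed — the narrative places the loading before the examining, not after.
(d) Entailed — the narrative places the loading before the examining.
(e) Not entailed — Aria loaded the cart, not the table; the table belongs to the painting event.

(a), (b), (d)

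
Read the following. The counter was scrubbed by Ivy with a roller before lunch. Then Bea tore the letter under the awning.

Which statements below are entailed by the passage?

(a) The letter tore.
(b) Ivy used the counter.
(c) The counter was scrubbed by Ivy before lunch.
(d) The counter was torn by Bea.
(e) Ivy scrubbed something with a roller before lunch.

(a), (c), (e)

(a) Entailed — 'Bea tore the letter' is causative; it entails the inchoative 'the letter tore'.
(b) Not entailed — the counter is the patient, not an instrument — Ivy used a roller.
(c) Entailed — dropping 'with a roller' leaves a sub-description the original still satisfies.
(d) Not entailed — Bea tore the letter, not the counter; the counter belongs to the scrubbing event.
(e) Entailed — every conjunct here is already in the original scrubbing event.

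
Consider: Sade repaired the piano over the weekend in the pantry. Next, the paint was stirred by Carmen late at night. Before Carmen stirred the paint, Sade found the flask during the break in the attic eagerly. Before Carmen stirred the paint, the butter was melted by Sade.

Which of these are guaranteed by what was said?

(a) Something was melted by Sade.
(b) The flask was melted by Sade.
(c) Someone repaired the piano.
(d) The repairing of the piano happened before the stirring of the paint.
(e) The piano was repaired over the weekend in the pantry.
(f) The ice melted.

(a), (c), (d), (e)

(a) Entailed — this follows by dropping conjuncts from the melting event's description.
(b) Not entailed — Sade melted the butter, not the flask; the flask belongs to the finding event.
(c) Entailed — this follows by dropping conjuncts from the repairing event's description.
(d) Entailed — the narrative places the repairing before the stirring.
(e) Entailed — the original entails any weakening of itself; this just generalizes the agent.
(f) Not entailed — the butter is what melted, not the ice.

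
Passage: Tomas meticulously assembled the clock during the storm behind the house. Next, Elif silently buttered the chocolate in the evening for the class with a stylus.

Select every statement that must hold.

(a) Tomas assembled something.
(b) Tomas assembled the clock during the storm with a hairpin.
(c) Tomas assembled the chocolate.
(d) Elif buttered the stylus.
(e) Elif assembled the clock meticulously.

(a) Entailed — this follows by dropping conjuncts from the assembling event's description.
(b) Not entailed — 'with a hairpin' adds information not in the original event.
(c) Not entailed — Tomas assembled the clock, not the chocolate; the chocolate belongs to the buttering event.
(d) Not entailed — the stylus is the instrument, not what was buttered.
(e) Not entailed — the passage has Tomas assembling the clock, not Elif.

(a)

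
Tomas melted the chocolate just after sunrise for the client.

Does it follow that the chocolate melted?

yes

'Tomas melted the chocolate' is the causative; it entails the inchoative 'the chocolate melted'.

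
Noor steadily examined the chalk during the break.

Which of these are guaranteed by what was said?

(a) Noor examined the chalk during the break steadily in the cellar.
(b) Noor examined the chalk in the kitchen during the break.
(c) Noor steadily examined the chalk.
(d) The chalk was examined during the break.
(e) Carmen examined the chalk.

(c), (d)

(a) Not entailed — 'in the cellar' adds information not in the original event.
(b) Not entailed — 'in the kitchen' adds information not in the original event.
(c) Entailed — this follows by dropping conjuncts from the examining event's description.
(d) Entailed — every conjunct here is already in the original examining event.
(e) Not entailed — the passage has Noor examining the chalk, not Carmen.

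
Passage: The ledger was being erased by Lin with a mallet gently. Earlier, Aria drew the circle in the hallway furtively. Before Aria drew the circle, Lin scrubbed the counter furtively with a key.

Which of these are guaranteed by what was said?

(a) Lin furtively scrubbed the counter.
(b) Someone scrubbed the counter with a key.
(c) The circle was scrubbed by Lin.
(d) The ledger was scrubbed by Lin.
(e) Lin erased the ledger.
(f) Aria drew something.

(a) Entailed — every conjunct here is already in the original scrubbing event.
(b) Entailed — every conjunct here is already in the original scrubbing event.
(c) Not entailed — Lin scrubbed the counter, not the circle; the circle belongs to the drawing event.
(d) Not entailed — Lin scrubbed the counter, not the ledger; the ledger belongs to the erasing event.
(e) Not entailed — 'was erasing' is progressive on an accomplishment; it does not entail the completed 'erased'.
(f) Entailed — the original entails any weakening of itself; this just drops 'furtively', 'in the hallway' and generalizes the patient.

(a), (b), (f)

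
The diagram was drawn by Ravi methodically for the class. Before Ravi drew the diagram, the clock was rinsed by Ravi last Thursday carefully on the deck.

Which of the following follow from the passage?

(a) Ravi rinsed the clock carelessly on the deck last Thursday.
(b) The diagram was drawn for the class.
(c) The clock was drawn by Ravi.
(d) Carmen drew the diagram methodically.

(a) Not entailed — 'carelessly' adds a manner not in (and inconsistent with) the original.
(b) Entailed — every conjunct here is already in the original drawing event.
(c) Not entailed — Ravi drew the diagram, not the clock; the clock belongs to the rinsing event.
(d) Not entailed — the passage has Ravi drawing the diagram, not Carmen.

(b)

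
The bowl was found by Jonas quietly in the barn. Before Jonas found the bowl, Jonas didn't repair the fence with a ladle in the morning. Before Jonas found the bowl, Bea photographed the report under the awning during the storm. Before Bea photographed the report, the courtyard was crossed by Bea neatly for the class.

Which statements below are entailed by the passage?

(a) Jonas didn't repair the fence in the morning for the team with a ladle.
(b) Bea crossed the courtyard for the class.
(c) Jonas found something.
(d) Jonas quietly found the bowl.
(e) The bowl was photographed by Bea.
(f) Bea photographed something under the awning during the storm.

(a) Entailed — under negation, adding a further restriction is entailed: if no such repairing event occurred, none occurred for the team either.
(b) Entailed — this follows by dropping conjuncts from the crossing event's description.
(c) Entailed — dropping 'quietly', 'in the barn' and generalizing the patient leaves a sub-description the original still satisfies.
(d) Entailed — dropping 'in the barn' leaves a sub-description the original still satisfies.
(e) Not entailed — Bea photographed the report, not the bowl; the bowl belongs to the finding event.
(f) Entailed — generalizing the patient leaves a sub-description the original still satisfies.

(a), (b), (c), (d), (f)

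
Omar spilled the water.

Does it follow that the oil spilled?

no

Nothing is said about any oil; only the water is affected.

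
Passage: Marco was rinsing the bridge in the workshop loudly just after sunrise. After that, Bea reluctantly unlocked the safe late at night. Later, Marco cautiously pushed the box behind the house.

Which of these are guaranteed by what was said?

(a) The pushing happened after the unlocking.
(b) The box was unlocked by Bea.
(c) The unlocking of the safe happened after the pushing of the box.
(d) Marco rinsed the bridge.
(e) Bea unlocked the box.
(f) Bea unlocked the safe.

(a), (d), (f)

(a) Entailed — the narrative places the unlocking before the pushing.
(b) Not entailed — Bea unlocked the safe, not the box; the box belongs to the pushing event.
(c) Not entailed — the narrative places the unlocking before the pushing, not after.
(d) Entailed — 'rinse' is an activity; 'was rinsing' entails that some rinsing happened, so 'rinsed' holds.
(e) Not entailed — Bea unlocked the safe, not the box; the box belongs to the pushing event.
(f) Entailed — the original entails any weakening of itself; this just drops 'reluctantly', 'late at night'.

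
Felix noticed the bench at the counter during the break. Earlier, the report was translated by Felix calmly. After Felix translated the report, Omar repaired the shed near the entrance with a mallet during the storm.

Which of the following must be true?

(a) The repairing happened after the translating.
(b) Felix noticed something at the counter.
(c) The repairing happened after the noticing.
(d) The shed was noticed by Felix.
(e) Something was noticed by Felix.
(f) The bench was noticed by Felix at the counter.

(a), (b), (e), (f)

(a) Entailed — the narrative places the translating before the repairing.
(b) Entailed — every conjunct here is already in the original noticing event.
(c) Not entailed — the narrative doesn't order the noticing relative to the repairing.
(d) Not entailed — Felix noticed the bench, not the shed; the shed belongs to the repairing event.
(e) Entailed — dropping 'during the break', 'at the counter' and generalizing the patient leaves a sub-description the original still satisfies.
(f) Entailed — every conjunct here is already in the original noticing event.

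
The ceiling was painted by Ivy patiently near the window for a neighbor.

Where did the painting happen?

'near the window' marks the location of the painting event.

near the window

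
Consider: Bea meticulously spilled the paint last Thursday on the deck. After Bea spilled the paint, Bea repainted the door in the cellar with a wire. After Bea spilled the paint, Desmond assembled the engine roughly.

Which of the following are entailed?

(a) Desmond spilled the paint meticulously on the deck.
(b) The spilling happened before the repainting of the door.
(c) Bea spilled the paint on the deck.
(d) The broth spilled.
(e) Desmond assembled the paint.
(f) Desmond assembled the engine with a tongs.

(b), (c)

(a) Not entailed — the passage has Bea spilling the paint, not Desmond.
(b) Entailed — the narrative places the spilling before the repainting.
(c) Entailed — every conjunct here is already in the original spilling event.
(d) Not entailed — the paint is what spilled, not the broth.
(e) Not entailed — Desmond assembled the engine, not the paint; the paint belongs to the spilling event.
(f) Not entailed — 'with a tongs' adds information not in the original event.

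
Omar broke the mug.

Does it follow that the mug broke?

yes

'Omar broke the mug' is the causative; it entails the inchoative 'the mug broke'.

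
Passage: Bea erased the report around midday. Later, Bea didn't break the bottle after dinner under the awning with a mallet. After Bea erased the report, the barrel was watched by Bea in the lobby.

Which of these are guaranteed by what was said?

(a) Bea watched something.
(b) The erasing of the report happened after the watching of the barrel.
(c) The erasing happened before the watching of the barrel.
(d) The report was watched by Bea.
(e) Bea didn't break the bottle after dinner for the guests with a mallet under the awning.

(a), (c), (e)

(a) Entailed — this follows by dropping conjuncts from the watching event's description.
(b) Not entailed — the narrative places the erasing before the watching, not after.
(c) Entailed — the narrative places the erasing before the watching.
(d) Not entailed — Bea watched the barrel, not the report; the report belongs to the erasing event.
(e) Entailed — under negation, adding a further restriction is entailed: if no such breaking event occurred, none occurred for the guests either.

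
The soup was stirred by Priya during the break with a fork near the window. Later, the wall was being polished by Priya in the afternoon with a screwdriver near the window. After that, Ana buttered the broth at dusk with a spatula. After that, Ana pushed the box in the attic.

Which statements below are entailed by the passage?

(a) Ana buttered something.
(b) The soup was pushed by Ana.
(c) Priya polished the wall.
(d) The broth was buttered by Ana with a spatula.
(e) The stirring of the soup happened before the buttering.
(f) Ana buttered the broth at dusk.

(a) Entailed — this follows by dropping conjuncts from the buttering event's description.
(b) Not entailed — Ana pushed the box, not the soup; the soup belongs to the stirring event.
(c) Entailed — 'polish' is an activity; 'was polishing' entails that some polishing happened, so 'polished' holds.
(d) Entailed — this follows by dropping conjuncts from the buttering event's description.
(e) Entailed — the narrative places the stirring before the buttering.
(f) Entailed — dropping 'with a spatula' leaves a sub-description the original still satisfies.

(a), (c), (d), (e), (f)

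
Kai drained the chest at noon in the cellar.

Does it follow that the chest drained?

yes

'Kai drained the chest' is the causative; it entails the inchoative 'the chest drained'.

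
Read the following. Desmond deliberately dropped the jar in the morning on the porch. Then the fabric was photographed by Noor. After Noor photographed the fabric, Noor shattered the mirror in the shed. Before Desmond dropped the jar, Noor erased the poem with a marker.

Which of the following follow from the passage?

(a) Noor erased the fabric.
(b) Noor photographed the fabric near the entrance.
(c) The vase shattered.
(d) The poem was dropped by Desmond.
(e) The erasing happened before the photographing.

(e)

(a) Not entailed — Noor erased the poem, not the fabric; the fabric belongs to the photographing event.
(b) Not entailed — 'near the entrance' adds information not in the original event.
(c) Not entailed — the mirror is what shattered, not the vase.
(d) Not entailed — Desmond dropped the jar, not the poem; the poem belongs to the erasing event.
(e) Entailed — the narrative places the erasing before the photographing.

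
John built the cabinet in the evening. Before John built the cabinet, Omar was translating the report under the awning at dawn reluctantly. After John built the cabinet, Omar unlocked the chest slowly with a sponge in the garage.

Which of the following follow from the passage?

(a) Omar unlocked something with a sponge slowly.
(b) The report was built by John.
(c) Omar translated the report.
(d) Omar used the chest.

(a) Entailed — every conjunct here is already in the original unlocking event.
(b) Not entailed — John built the cabinet, not the report; the report belongs to the translating event.
(c) Not entailed — 'was translating' is progressive on an accomplishment; it does not entail the completed 'translated'.
(d) Not entailed — the chest is the patient, not an instrument — Omar used a sponge.

(a)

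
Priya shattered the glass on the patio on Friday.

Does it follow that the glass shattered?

'Priya shattered the glass' is the causative; it entails the inchoative 'the glass shattered'.

yes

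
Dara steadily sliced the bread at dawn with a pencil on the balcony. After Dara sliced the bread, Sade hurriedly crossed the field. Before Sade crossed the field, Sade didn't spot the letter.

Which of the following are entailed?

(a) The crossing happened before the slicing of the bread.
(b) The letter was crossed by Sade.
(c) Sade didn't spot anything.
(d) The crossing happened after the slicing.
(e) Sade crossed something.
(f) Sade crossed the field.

(d), (e), (f)

(a) Not entailed — the narrative places the slicing before the crossing, not after.
(b) Not entailed — Sade crossed the field, not the letter; the letter belongs to the spotting event.
(c) Not entailed — the original only denies this specific event; Sade may have spotted something else.
(d) Entailed — the narrative places the slicing before the crossing.
(e) Entailed — every conjunct here is already in the original crossing event.
(f) Entailed — every conjunct here is already in the original crossing event.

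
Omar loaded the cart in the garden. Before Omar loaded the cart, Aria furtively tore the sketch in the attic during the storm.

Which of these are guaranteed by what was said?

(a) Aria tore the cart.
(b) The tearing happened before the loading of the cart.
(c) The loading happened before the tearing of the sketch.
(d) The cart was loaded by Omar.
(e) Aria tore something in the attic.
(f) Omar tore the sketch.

(a) Not entailed — Aria tore the sketch, not the cart; the cart belongs to the loading event.
(b) Entailed — the narrative places the tearing before the loading.
(c) Not entailed — the narrative places the tearing before the loading, not after.
(d) Entailed — the original entails any weakening of itself; this just drops 'in the garden'.
(e) Entailed — every conjunct here is already in the original tearing event.
(f) Not entailed — the passage has Aria tearing the sketch, not Omar.

(b), (d), (e)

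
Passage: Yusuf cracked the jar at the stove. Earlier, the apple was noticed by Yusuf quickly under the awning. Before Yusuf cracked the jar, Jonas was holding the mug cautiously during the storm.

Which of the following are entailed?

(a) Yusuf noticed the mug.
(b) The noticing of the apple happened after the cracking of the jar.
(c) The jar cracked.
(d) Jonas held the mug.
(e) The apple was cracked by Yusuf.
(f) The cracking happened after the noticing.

(a) Not entailed — Yusuf noticed the apple, not the mug; the mug belongs to the holding event.
(b) Not entailed — the narrative places the noticing before the cracking, not after.
(c) Entailed — 'Yusuf cracked the jar' is causative; it entails the inchoative 'the jar cracked'.
(d) Entailed — 'hold' is an activity; 'was holding' entails that some holding happened, so 'held' holds.
(e) Not entailed — Yusuf cracked the jar, not the apple; the apple belongs to the noticing event.
(f) Entailed — the narrative places the noticing before the cracking.

(c), (d), (f)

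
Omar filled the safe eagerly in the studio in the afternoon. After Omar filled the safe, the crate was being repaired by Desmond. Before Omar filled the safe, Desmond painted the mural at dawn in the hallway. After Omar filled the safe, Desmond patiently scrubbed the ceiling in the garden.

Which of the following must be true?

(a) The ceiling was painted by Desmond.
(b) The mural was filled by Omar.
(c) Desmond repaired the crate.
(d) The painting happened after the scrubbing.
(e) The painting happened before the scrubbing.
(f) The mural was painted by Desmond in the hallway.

(e), (f)

(a) Not entailed — Desmond painted the mural, not the ceiling; the ceiling belongs to the scrubbing event.
(b) Not entailed — Omar filled the safe, not the mural; the mural belongs to the painting event.
(c) Not entailed — 'was repairing' is progressive on an accomplishment; it does not entail the completed 'repaired'.
(d) Not entailed — the narrative places the painting before the scrubbing, not after.
(e) Entailed — the narrative places the painting before the scrubbing.
(f) Entailed — this follows by dropping conjuncts from the painting event's description.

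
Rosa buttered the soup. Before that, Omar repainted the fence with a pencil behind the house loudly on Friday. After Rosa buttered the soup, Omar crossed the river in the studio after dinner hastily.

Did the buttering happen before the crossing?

yes

The narrative orders the buttering before the crossing.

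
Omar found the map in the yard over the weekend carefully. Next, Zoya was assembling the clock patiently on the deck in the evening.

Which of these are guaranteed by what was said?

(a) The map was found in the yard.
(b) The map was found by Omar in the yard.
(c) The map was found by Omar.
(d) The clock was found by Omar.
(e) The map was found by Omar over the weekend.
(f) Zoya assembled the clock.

(a) Entailed — the original entails any weakening of itself; this just drops 'carefully', 'over the weekend' and generalizes the agent.
(b) Entailed — dropping 'carefully', 'over the weekend' leaves a sub-description the original still satisfies.
(c) Entailed — this follows by dropping conjuncts from the finding event's description.
(d) Not entailed — Omar found the map, not the clock; the clock belongs to the assembling event.
(e) Entailed — this follows by dropping conjuncts from the finding event's description.
(f) Not entailed — 'was assembling' is progressive on an accomplishment; it does not entail the completed 'assembled'.

(a), (b), (c), (e)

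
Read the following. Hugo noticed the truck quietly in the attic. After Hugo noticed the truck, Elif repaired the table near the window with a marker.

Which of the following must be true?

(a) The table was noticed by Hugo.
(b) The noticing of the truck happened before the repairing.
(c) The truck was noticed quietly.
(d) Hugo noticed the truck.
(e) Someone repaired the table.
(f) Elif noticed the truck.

(b), (c), (d), (e)

(a) Not entailed — Hugo noticed the truck, not the table; the table belongs to the repairing event.
(b) Entailed — the narrative places the noticing before the repairing.
(c) Entailed — this follows by dropping conjuncts from the noticing event's description.
(d) Entailed — the original entails any weakening of itself; this just drops 'in the attic', 'quietly'.
(e) Entailed — dropping 'with a marker', 'near the window' and generalizing the agent leaves a sub-description the original still satisfies.
(f) Not entailed — the passage has Hugo noticing the truck, not Elif.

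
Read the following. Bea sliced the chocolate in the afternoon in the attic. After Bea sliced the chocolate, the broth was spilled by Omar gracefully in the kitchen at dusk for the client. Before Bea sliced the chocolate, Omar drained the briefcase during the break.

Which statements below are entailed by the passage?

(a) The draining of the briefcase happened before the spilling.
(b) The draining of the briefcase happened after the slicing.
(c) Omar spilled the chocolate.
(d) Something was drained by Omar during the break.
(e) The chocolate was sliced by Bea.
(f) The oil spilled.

(a), (d), (e)

(a) Entailed — the narrative places the draining before the spilling.
(b) Not entailed — the narrative places the draining before the slicing, not after.
(c) Not entailed — Omar spilled the broth, not the chocolate; the chocolate belongs to the slicing event.
(d) Entailed — every conjunct here is already in the original draining event.
(e) Entailed — every conjunct here is already in the original slicing event.
(f) Not entailed — the broth is what spilled, not the oil.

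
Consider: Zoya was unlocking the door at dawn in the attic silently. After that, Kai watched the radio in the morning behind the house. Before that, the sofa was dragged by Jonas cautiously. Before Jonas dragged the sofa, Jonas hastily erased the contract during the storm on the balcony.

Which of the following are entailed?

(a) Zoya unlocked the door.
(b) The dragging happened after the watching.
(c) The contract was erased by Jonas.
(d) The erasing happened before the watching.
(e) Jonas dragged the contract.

(a) Not entailed — 'was unlocking' is progressive on an accomplishment; it does not entail the completed 'unlocked'.
(b) Not entailed — the narrative places the dragging before the watching, not after.
(c) Entailed — dropping 'on the balcony', 'hastily', 'during the storm' leaves a sub-description the original still satisfies.
(d) Entailed — the narrative places the erasing before the watching.
(e) Not entailed — Jonas dragged the sofa, not the contract; the contract belongs to the erasing event.

(c), (d)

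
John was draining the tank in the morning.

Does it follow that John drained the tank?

no

'was draining' is progressive; for an accomplishment like 'drain the tank', it doesn't entail completion.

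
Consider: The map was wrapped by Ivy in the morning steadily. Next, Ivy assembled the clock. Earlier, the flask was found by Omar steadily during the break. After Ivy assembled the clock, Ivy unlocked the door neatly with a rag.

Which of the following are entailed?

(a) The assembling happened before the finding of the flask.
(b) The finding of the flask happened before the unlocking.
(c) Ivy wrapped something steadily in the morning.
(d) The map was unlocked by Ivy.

(b), (c)

(a) Not entailed — the narrative places the finding before the assembling, not after.
(b) Entailed — the narrative places the finding before the unlocking.
(c) Entailed — generalizing the patient leaves a sub-description the original still satisfies.
(d) Not entailed — Ivy unlocked the door, not the map; the map belongs to the wrapping event.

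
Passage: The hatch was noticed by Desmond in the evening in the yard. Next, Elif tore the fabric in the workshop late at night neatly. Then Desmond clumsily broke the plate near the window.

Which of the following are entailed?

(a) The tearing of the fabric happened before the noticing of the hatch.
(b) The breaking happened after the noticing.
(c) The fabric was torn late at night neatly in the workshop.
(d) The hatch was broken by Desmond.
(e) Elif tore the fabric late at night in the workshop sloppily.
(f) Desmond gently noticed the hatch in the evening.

(b), (c)

(a) Not entailed — the narrative places the noticing before the tearing, not after.
(b) Entailed — the narrative places the noticing before the breaking.
(c) Entailed — this follows by dropping conjuncts from the tearing event's description.
(d) Not entailed — Desmond broke the plate, not the hatch; the hatch belongs to the noticing event.
(e) Not entailed — 'sloppily' adds a manner not in (and inconsistent with) the original.
(f) Not entailed — 'gently' adds information not in the original event.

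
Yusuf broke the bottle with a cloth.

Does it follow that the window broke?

Nothing is said about any window; only the bottle is affected.

no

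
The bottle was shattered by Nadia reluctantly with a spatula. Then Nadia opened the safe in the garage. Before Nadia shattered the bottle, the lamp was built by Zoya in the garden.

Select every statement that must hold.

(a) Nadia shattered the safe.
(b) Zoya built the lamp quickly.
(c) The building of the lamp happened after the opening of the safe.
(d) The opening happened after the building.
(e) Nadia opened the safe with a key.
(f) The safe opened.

(a) Not entailed — Nadia shattered the bottle, not the safe; the safe belongs to the opening event.
(b) Not entailed — 'quickly' adds information not in the original event.
(c) Not entailed — the narrative places the building before the opening, not after.
(d) Entailed — the narrative places the building before the opening.
(e) Not entailed — 'with a key' adds information not in the original event.
(f) Entailed — 'Nadia opened the safe' is causative; it entails the inchoative 'the safe opened'.

(d), (f)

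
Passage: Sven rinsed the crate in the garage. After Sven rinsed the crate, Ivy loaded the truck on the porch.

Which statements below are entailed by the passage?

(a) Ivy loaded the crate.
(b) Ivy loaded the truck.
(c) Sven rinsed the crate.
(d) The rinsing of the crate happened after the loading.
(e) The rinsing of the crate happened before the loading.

(a) Not entailed — Ivy loaded the truck, not the crate; the crate belongs to the rinsing event.
(b) Entailed — this follows by dropping conjuncts from the loading event's description.
(c) Entailed — the original entails any weakening of itself; this just drops 'in the garage'.
(d) Not entailed — the narrative places the rinsing before the loading, not after.
(e) Entailed — the narrative places the rinsing before the loading.

(b), (c), (e)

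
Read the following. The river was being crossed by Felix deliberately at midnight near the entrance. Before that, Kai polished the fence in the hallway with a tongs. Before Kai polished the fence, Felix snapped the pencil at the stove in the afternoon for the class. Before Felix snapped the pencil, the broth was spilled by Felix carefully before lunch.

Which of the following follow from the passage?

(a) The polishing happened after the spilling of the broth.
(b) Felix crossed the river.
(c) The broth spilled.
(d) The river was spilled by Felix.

(a), (c)

(a) Entailed — the narrative places the spilling before the polishing.
(b) Not entailed — 'was crossing' is progressive on an accomplishment; it does not entail the completed 'crossed'.
(c) Entailed — 'Felix spilled the broth' is causative; it entails the inchoative 'the broth spilled'.
(d) Not entailed — Felix spilled the broth, not the river; the river belongs to the crossing event.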